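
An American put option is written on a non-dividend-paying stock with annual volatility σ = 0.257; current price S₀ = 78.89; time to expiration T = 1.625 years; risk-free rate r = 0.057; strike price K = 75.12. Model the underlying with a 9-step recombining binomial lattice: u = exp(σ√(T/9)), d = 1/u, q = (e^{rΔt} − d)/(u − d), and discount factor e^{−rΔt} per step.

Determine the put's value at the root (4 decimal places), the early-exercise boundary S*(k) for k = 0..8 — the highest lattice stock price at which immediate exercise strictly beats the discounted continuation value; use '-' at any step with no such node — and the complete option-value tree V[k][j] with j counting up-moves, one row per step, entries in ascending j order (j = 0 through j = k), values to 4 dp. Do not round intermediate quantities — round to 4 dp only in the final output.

price = 5.9942
boundary = - - - 56.8515 50.9701 56.8515 50.9701 56.8515 63.4116
tree:
5.9942
8.9504 3.3845
12.9923 5.3974 1.5937
18.2685 8.3805 2.7513 0.5569
24.1499 12.6068 4.6459 1.0570 0.1063
29.4229 18.2685 7.6313 1.9826 0.2237 0.0000
34.1504 24.1499 12.0947 3.6630 0.4709 0.0000 0.0000
38.3888 29.4229 18.2685 6.6363 0.9912 0.0000 0.0000 0.0000
42.1887 34.1504 24.1499 11.7084 2.0863 0.0000 0.0000 0.0000 0.0000
45.5956 38.3888 29.4229 18.2685 4.3914 0.0000 0.0000 0.0000 0.0000 0.0000

params: Δt=0.18056 u=1.11539 d=0.89655 q=0.52000 e^(-rΔt)=0.98976
t_9 payoffs: 45.5956 38.3888 29.4229 18.2685 4.3914 0.0000 0.0000 0.0000 0.0000 0.0000
t_8: node(8,0) S=32.9313 payoff=42.1887 vs cont=41.4196 → 42.1887 [stop]  node(8,1) S=40.9696 payoff=34.1504 vs cont=33.3812 → 34.1504 [stop]  node(8,2) S=50.9701 payoff=24.1499 vs cont=23.3808 → 24.1499 [stop]  node(8,3) S=63.4116 payoff=11.7084 vs cont=10.9393 → 11.7084 [stop]  node(8,4) S=78.8900 payoff=0.0000 vs cont=2.0863 → 2.0863 [wait]  node(8,5) S=98.1466 payoff=0.0000 vs cont=0.0000 → 0.0000 [wait]  node(8,6) S=122.1037 payoff=0.0000 vs cont=0.0000 → 0.0000 [wait]  node(8,7) S=151.9085 payoff=0.0000 vs cont=0.0000 → 0.0000 [wait]  node(8,8) S=188.9886 payoff=0.0000 vs cont=0.0000 → 0.0000 [wait]  ⇒ S*(8)=63.4116
t_7: node(7,0) S=36.7312 payoff=38.3888 vs cont=37.6197 → 38.3888 [stop]  node(7,1) S=45.6971 payoff=29.4229 vs cont=28.6538 → 29.4229 [stop]  node(7,2) S=56.8515 payoff=18.2685 vs cont=17.4994 → 18.2685 [stop]  node(7,3) S=70.7286 payoff=4.3914 vs cont=6.6363 → 6.6363 [wait]  node(7,4) S=87.9931 payoff=0.0000 vs cont=0.9912 → 0.9912 [wait]  node(7,5) S=109.4717 payoff=0.0000 vs cont=0.0000 → 0.0000 [wait]  node(7,6) S=136.1932 payoff=0.0000 vs cont=0.0000 → 0.0000 [wait]  node(7,7) S=169.4372 payoff=0.0000 vs cont=0.0000 → 0.0000 [wait]  ⇒ S*(7)=56.8515
t_6: node(6,0) S=40.9696 payoff=34.1504 vs cont=33.3812 → 34.1504 [stop]  node(6,1) S=50.9701 payoff=24.1499 vs cont=23.3808 → 24.1499 [stop]  node(6,2) S=63.4116 payoff=11.7084 vs cont=12.0947 → 12.0947 [wait]  node(6,3) S=78.8900 payoff=0.0000 vs cont=3.6630 → 3.6630 [wait]  node(6,4) S=98.1466 payoff=0.0000 vs cont=0.4709 → 0.4709 [wait]  node(6,5) S=122.1037 payoff=0.0000 vs cont=0.0000 → 0.0000 [wait]  node(6,6) S=151.9085 payoff=0.0000 vs cont=0.0000 → 0.0000 [wait]  ⇒ S*(6)=50.9701
t_5: node(5,0) S=45.6971 payoff=29.4229 vs cont=28.6538 → 29.4229 [stop]  node(5,1) S=56.8515 payoff=18.2685 vs cont=17.6982 → 18.2685 [stop]  node(5,2) S=70.7286 payoff=4.3914 vs cont=7.6313 → 7.6313 [wait]  node(5,3) S=87.9931 payoff=0.0000 vs cont=1.9826 → 1.9826 [wait]  node(5,4) S=109.4717 payoff=0.0000 vs cont=0.2237 → 0.2237 [wait]  node(5,5) S=136.1932 payoff=0.0000 vs cont=0.0000 → 0.0000 [wait]  ⇒ S*(5)=56.8515
t_4: node(4,0) S=50.9701 payoff=24.1499 vs cont=23.3808 → 24.1499 [stop]  node(4,1) S=63.4116 payoff=11.7084 vs cont=12.6068 → 12.6068 [wait]  node(4,2) S=78.8900 payoff=0.0000 vs cont=4.6459 → 4.6459 [wait]  node(4,3) S=98.1466 payoff=0.0000 vs cont=1.0570 → 1.0570 [wait]  node(4,4) S=122.1037 payoff=0.0000 vs cont=0.1063 → 0.1063 [wait]  ⇒ S*(4)=50.9701
t_3: node(3,0) S=56.8515 payoff=18.2685 vs cont=17.9617 → 18.2685 [stop]  node(3,1) S=70.7286 payoff=4.3914 vs cont=8.3805 → 8.3805 [wait]  node(3,2) S=87.9931 payoff=0.0000 vs cont=2.7513 → 2.7513 [wait]  node(3,3) S=109.4717 payoff=0.0000 vs cont=0.5569 → 0.5569 [wait]  ⇒ S*(3)=56.8515
t_2: node(2,0) S=63.4116 payoff=11.7084 vs cont=12.9923 → 12.9923 [wait]  node(2,1) S=78.8900 payoff=0.0000 vs cont=5.3974 → 5.3974 [wait]  node(2,2) S=98.1466 payoff=0.0000 vs cont=1.5937 → 1.5937 [wait]  ⇒ S*(2)=-
t_1: node(1,0) S=70.7286 payoff=4.3914 vs cont=8.9504 → 8.9504 [wait]  node(1,1) S=87.9931 payoff=0.0000 vs cont=3.3845 → 3.3845 [wait]  ⇒ S*(1)=-
t_0: node(0,0) S=78.8900 payoff=0.0000 vs cont=5.9942 → 5.9942 [wait]  ⇒ S*(0)=-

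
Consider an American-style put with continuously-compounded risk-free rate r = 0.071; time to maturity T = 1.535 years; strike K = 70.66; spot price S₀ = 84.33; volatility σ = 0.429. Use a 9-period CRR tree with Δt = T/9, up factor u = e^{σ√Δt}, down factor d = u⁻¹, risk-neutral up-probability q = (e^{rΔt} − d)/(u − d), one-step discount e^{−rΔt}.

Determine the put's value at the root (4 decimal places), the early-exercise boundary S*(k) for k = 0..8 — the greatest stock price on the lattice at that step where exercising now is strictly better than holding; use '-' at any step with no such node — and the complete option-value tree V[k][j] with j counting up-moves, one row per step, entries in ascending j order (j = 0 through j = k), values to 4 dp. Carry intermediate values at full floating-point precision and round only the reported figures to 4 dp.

params: Δt=0.17056 u=1.19383 d=0.83764 q=0.49003 e^(-rΔt)=0.98796
t_9 payoffs: 53.5407 46.2609 35.8854 21.0978 0.0220 0.0000 0.0000 0.0000 0.0000 0.0000
t_8: node(8,0) S=20.4376 payoff=50.2224 vs cont=49.3719 → 50.2224 [stop]  node(8,1) S=29.1285 payoff=41.5315 vs cont=40.6810 → 41.5315 [stop]  node(8,2) S=41.5151 payoff=29.1449 vs cont=28.2944 → 29.1449 [stop]  node(8,3) S=59.1690 payoff=11.4910 vs cont=10.6405 → 11.4910 [stop]  node(8,4) S=84.3300 payoff=0.0000 vs cont=0.0111 → 0.0111 [wait]  node(8,5) S=120.1905 payoff=0.0000 vs cont=0.0000 → 0.0000 [wait]  node(8,6) S=171.3002 payoff=0.0000 vs cont=0.0000 → 0.0000 [wait]  node(8,7) S=244.1439 payoff=0.0000 vs cont=0.0000 → 0.0000 [wait]  node(8,8) S=347.9636 payoff=0.0000 vs cont=0.0000 → 0.0000 [wait]  ⇒ S*(8)=59.1690
t_7: node(7,0) S=24.3991 payoff=46.2609 vs cont=45.4104 → 46.2609 [stop]  node(7,1) S=34.7746 payoff=35.8854 vs cont=35.0349 → 35.8854 [stop]  node(7,2) S=49.5622 payoff=21.0978 vs cont=20.2473 → 21.0978 [stop]  node(7,3) S=70.6380 payoff=0.0220 vs cont=5.7950 → 5.7950 [wait]  node(7,4) S=100.6760 payoff=0.0000 vs cont=0.0056 → 0.0056 [wait]  node(7,5) S=143.4875 payoff=0.0000 vs cont=0.0000 → 0.0000 [wait]  node(7,6) S=204.5040 payoff=0.0000 vs cont=0.0000 → 0.0000 [wait]  node(7,7) S=291.4673 payoff=0.0000 vs cont=0.0000 → 0.0000 [wait]  ⇒ S*(7)=49.5622
t_6: node(6,0) S=29.1285 payoff=41.5315 vs cont=40.6810 → 41.5315 [stop]  node(6,1) S=41.5151 payoff=29.1449 vs cont=28.2944 → 29.1449 [stop]  node(6,2) S=59.1690 payoff=11.4910 vs cont=13.4353 → 13.4353 [wait]  node(6,3) S=84.3300 payoff=0.0000 vs cont=2.9224 → 2.9224 [wait]  node(6,4) S=120.1905 payoff=0.0000 vs cont=0.0028 → 0.0028 [wait]  node(6,5) S=171.3002 payoff=0.0000 vs cont=0.0000 → 0.0000 [wait]  node(6,6) S=244.1439 payoff=0.0000 vs cont=0.0000 → 0.0000 [wait]  ⇒ S*(6)=41.5151
t_5: node(5,0) S=34.7746 payoff=35.8854 vs cont=35.0349 → 35.8854 [stop]  node(5,1) S=49.5622 payoff=21.0978 vs cont=21.1887 → 21.1887 [wait]  node(5,2) S=70.6380 payoff=0.0220 vs cont=8.1840 → 8.1840 [wait]  node(5,3) S=100.6760 payoff=0.0000 vs cont=1.4738 → 1.4738 [wait]  node(5,4) S=143.4875 payoff=0.0000 vs cont=0.0014 → 0.0014 [wait]  node(5,5) S=204.5040 payoff=0.0000 vs cont=0.0000 → 0.0000 [wait]  ⇒ S*(5)=34.7746
t_4: node(4,0) S=41.5151 payoff=29.1449 vs cont=28.3384 → 29.1449 [stop]  node(4,1) S=59.1690 payoff=11.4910 vs cont=14.6377 → 14.6377 [wait]  node(4,2) S=84.3300 payoff=0.0000 vs cont=4.8369 → 4.8369 [wait]  node(4,3) S=120.1905 payoff=0.0000 vs cont=0.7432 → 0.7432 [wait]  node(4,4) S=171.3002 payoff=0.0000 vs cont=0.0007 → 0.0007 [wait]  ⇒ S*(4)=41.5151
t_3: node(3,0) S=49.5622 payoff=21.0978 vs cont=21.7708 → 21.7708 [wait]  node(3,1) S=70.6380 payoff=0.0220 vs cont=9.7167 → 9.7167 [wait]  node(3,2) S=100.6760 payoff=0.0000 vs cont=2.7968 → 2.7968 [wait]  node(3,3) S=143.4875 payoff=0.0000 vs cont=0.3748 → 0.3748 [wait]  ⇒ S*(3)=-
t_2: node(2,0) S=59.1690 payoff=11.4910 vs cont=15.6730 → 15.6730 [wait]  node(2,1) S=84.3300 payoff=0.0000 vs cont=6.2496 → 6.2496 [wait]  node(2,2) S=120.1905 payoff=0.0000 vs cont=1.5906 → 1.5906 [wait]  ⇒ S*(2)=-
t_1: node(1,0) S=70.6380 payoff=0.0220 vs cont=10.9222 → 10.9222 [wait]  node(1,1) S=100.6760 payoff=0.0000 vs cont=3.9188 → 3.9188 [wait]  ⇒ S*(1)=-
t_0: node(0,0) S=84.3300 payoff=0.0000 vs cont=7.4002 → 7.4002 [wait]  ⇒ S*(0)=-

price = 7.4002
boundary = - - - - 41.5151 34.7746 41.5151 49.5622 59.1690
tree:
7.4002
10.9222 3.9188
15.6730 6.2496 1.5906
21.7708 9.7167 2.7968 0.3748
29.1449 14.6377 4.8369 0.7432 0.0007
35.8854 21.1887 8.1840 1.4738 0.0014 0.0000
41.5315 29.1449 13.4353 2.9224 0.0028 0.0000 0.0000
46.2609 35.8854 21.0978 5.7950 0.0056 0.0000 0.0000 0.0000
50.2224 41.5315 29.1449 11.4910 0.0111 0.0000 0.0000 0.0000 0.0000
53.5407 46.2609 35.8854 21.0978 0.0220 0.0000 0.0000 0.0000 0.0000 0.0000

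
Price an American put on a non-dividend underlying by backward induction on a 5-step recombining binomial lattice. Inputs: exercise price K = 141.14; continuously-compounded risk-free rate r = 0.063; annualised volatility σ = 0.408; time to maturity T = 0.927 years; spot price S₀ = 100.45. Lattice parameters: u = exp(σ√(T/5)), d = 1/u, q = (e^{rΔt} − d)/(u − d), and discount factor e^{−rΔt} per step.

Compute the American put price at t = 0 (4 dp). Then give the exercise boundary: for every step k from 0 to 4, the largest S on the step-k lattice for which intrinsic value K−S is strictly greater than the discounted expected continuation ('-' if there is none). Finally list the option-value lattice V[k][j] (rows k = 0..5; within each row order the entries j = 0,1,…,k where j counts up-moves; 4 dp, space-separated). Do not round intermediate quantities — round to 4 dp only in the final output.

price = 42.4056
boundary = - 84.2664 70.6901 84.2664 100.4500
tree:
42.4056
56.8736 28.3323
70.4499 41.1594 15.6329
81.8388 56.8736 25.7564 5.4487
91.3929 70.4499 40.6900 10.7978 0.0000
99.4077 81.8388 56.8736 21.3983 0.0000 0.0000

Δt=0.18540, u=1.19205, d=0.83889, q=0.48946, disc=e^(-rΔt)=0.98839
k=5 terminal: V=max(K-S,0) → 99.4077 81.8388 56.8736 21.3983 0.0000 0.0000
k=4: j=0 S=49.7471 intr=91.3929 cont=89.7540 V=91.3929[EX]; j=1 S=70.6901 intr=70.4499 cont=68.8109 V=70.4499[EX]; j=2 S=100.4500 intr=40.6900 cont=39.0510 V=40.6900[EX]; j=3 S=142.7385 intr=0.0000 cont=10.7978 V=10.7978[hold]; j=4 S=202.8300 intr=0.0000 cont=0.0000 V=0.0000[hold]  S*(4)=100.4500
k=3: j=0 S=59.3012 intr=81.8388 cont=80.1999 V=81.8388[EX]; j=1 S=84.2664 intr=56.8736 cont=55.2347 V=56.8736[EX]; j=2 S=119.7417 intr=21.3983 cont=25.7564 V=25.7564[hold]; j=3 S=170.1518 intr=0.0000 cont=5.4487 V=5.4487[hold]  S*(3)=84.2664
k=2: j=0 S=70.6901 intr=70.4499 cont=68.8109 V=70.4499[EX]; j=1 S=100.4500 intr=40.6900 cont=41.1594 V=41.1594[hold]; j=2 S=142.7385 intr=0.0000 cont=15.6329 V=15.6329[hold]  S*(2)=70.6901
k=1: j=0 S=84.2664 intr=56.8736 cont=55.4617 V=56.8736[EX]; j=1 S=119.7417 intr=21.3983 cont=28.3323 V=28.3323[hold]  S*(1)=84.2664
k=0: j=0 S=100.4500 intr=40.6900 cont=42.4056 V=42.4056[hold]  S*(0)=-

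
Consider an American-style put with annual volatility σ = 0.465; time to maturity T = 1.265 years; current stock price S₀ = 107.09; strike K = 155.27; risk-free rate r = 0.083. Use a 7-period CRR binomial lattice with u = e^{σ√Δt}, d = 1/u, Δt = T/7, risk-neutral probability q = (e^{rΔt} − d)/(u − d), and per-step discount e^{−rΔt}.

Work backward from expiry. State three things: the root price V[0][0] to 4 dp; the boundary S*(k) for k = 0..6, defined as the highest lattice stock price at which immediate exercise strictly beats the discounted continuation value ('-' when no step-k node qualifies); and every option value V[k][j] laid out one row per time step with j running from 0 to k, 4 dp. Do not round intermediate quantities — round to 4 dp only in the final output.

price = 51.1285
boundary = - 87.8821 72.1193 87.8821 72.1193 87.8821 107.0900
tree:
51.1285
67.3879 35.6995
83.1507 49.9416 21.9039
96.0862 67.3879 33.2341 10.7279
106.7015 83.1507 48.5165 18.2739 3.1654
115.4129 96.0862 67.3879 30.2741 6.2847 0.0000
122.5618 106.7015 83.1507 48.1800 12.4778 0.0000 0.0000
128.4284 115.4129 96.0862 67.3879 24.7739 0.0000 0.0000 0.0000

Δt=0.18071  u=1.21856  d=0.82064  q=0.48872  discount=0.98511
step 7 (expiry): payoffs max(K−S,0) = 128.4284 115.4129 96.0862 67.3879 24.7739 0.0000 0.0000 0.0000
step 6: (k=6,j=0): S=32.7082, (K−S)⁺=122.5618, hold=120.2502 ⇒ V=122.5618 exercise | (k=6,j=1): S=48.5685, (K−S)⁺=106.7015, hold=104.3900 ⇒ V=106.7015 exercise | (k=6,j=2): S=72.1193, (K−S)⁺=83.1507, hold=80.8391 ⇒ V=83.1507 exercise | (k=6,j=3): S=107.0900, (K−S)⁺=48.1800, hold=45.8684 ⇒ V=48.1800 exercise | (k=6,j=4): S=159.0180, (K−S)⁺=0.0000, hold=12.4778 ⇒ V=12.4778 continue | (k=6,j=5): S=236.1259, (K−S)⁺=0.0000, hold=0.0000 ⇒ V=0.0000 continue | (k=6,j=6): S=350.6234, (K−S)⁺=0.0000, hold=0.0000 ⇒ V=0.0000 continue  boundary S*=107.0900
step 5: (k=5,j=0): S=39.8571, (K−S)⁺=115.4129, hold=113.1013 ⇒ V=115.4129 exercise | (k=5,j=1): S=59.1838, (K−S)⁺=96.0862, hold=93.7746 ⇒ V=96.0862 exercise | (k=5,j=2): S=87.8821, (K−S)⁺=67.3879, hold=65.0764 ⇒ V=67.3879 exercise | (k=5,j=3): S=130.4961, (K−S)⁺=24.7739, hold=30.2741 ⇒ V=30.2741 continue | (k=5,j=4): S=193.7737, (K−S)⁺=0.0000, hold=6.2847 ⇒ V=6.2847 continue | (k=5,j=5): S=287.7347, (K−S)⁺=0.0000, hold=0.0000 ⇒ V=0.0000 continue  boundary S*=87.8821
step 4: (k=4,j=0): S=48.5685, (K−S)⁺=106.7015, hold=104.3900 ⇒ V=106.7015 exercise | (k=4,j=1): S=72.1193, (K−S)⁺=83.1507, hold=80.8391 ⇒ V=83.1507 exercise | (k=4,j=2): S=107.0900, (K−S)⁺=48.1800, hold=48.5165 ⇒ V=48.5165 continue | (k=4,j=3): S=159.0180, (K−S)⁺=0.0000, hold=18.2739 ⇒ V=18.2739 continue | (k=4,j=4): S=236.1259, (K−S)⁺=0.0000, hold=3.1654 ⇒ V=3.1654 continue  boundary S*=72.1193
step 3: (k=3,j=0): S=59.1838, (K−S)⁺=96.0862, hold=93.7746 ⇒ V=96.0862 exercise | (k=3,j=1): S=87.8821, (K−S)⁺=67.3879, hold=65.2384 ⇒ V=67.3879 exercise | (k=3,j=2): S=130.4961, (K−S)⁺=24.7739, hold=33.2341 ⇒ V=33.2341 continue | (k=3,j=3): S=193.7737, (K−S)⁺=0.0000, hold=10.7279 ⇒ V=10.7279 continue  boundary S*=87.8821
step 2: (k=2,j=0): S=72.1193, (K−S)⁺=83.1507, hold=80.8391 ⇒ V=83.1507 exercise | (k=2,j=1): S=107.0900, (K−S)⁺=48.1800, hold=49.9416 ⇒ V=49.9416 continue | (k=2,j=2): S=159.0180, (K−S)⁺=0.0000, hold=21.9039 ⇒ V=21.9039 continue  boundary S*=72.1193
step 1: (k=1,j=0): S=87.8821, (K−S)⁺=67.3879, hold=65.9245 ⇒ V=67.3879 exercise | (k=1,j=1): S=130.4961, (K−S)⁺=24.7739, hold=35.6995 ⇒ V=35.6995 continue  boundary S*=87.8821
step 0: (k=0,j=0): S=107.0900, (K−S)⁺=48.1800, hold=51.1285 ⇒ V=51.1285 continue  boundary S*=-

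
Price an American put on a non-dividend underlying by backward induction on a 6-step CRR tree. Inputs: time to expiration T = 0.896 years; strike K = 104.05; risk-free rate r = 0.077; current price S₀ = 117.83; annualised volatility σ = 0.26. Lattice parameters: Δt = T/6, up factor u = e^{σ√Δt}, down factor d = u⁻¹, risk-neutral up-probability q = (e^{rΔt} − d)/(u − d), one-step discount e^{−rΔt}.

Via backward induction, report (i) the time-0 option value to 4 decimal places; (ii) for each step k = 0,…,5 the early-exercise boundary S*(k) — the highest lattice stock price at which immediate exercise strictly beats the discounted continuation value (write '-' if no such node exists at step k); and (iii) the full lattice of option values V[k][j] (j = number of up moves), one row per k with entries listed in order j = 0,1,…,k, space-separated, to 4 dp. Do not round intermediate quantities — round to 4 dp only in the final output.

params: Δt=0.14933 u=1.10569 d=0.90441 q=0.53236 e^(-rΔt)=0.98857
t_6 payoffs: 39.5670 25.2157 7.6703 0.0000 0.0000 0.0000 0.0000
t_5: node(5,0) S=71.2985 payoff=32.7515 vs cont=31.5619 → 32.7515 [stop]  node(5,1) S=87.1667 payoff=16.8833 vs cont=15.6937 → 16.8833 [stop]  node(5,2) S=106.5665 payoff=0.0000 vs cont=3.5459 → 3.5459 [wait]  node(5,3) S=130.2840 payoff=0.0000 vs cont=0.0000 → 0.0000 [wait]  node(5,4) S=159.2800 payoff=0.0000 vs cont=0.0000 → 0.0000 [wait]  node(5,5) S=194.7293 payoff=0.0000 vs cont=0.0000 → 0.0000 [wait]  ⇒ S*(5)=87.1667
t_4: node(4,0) S=78.8343 payoff=25.2157 vs cont=24.0261 → 25.2157 [stop]  node(4,1) S=96.3797 payoff=7.6703 vs cont=9.6712 → 9.6712 [wait]  node(4,2) S=117.8300 payoff=0.0000 vs cont=1.6393 → 1.6393 [wait]  node(4,3) S=144.0543 payoff=0.0000 vs cont=0.0000 → 0.0000 [wait]  node(4,4) S=176.1150 payoff=0.0000 vs cont=0.0000 → 0.0000 [wait]  ⇒ S*(4)=78.8343
t_3: node(3,0) S=87.1667 payoff=16.8833 vs cont=16.7468 → 16.8833 [stop]  node(3,1) S=106.5665 payoff=0.0000 vs cont=5.3336 → 5.3336 [wait]  node(3,2) S=130.2840 payoff=0.0000 vs cont=0.7578 → 0.7578 [wait]  node(3,3) S=159.2800 payoff=0.0000 vs cont=0.0000 → 0.0000 [wait]  ⇒ S*(3)=87.1667
t_2: node(2,0) S=96.3797 payoff=7.6703 vs cont=10.6120 → 10.6120 [wait]  node(2,1) S=117.8300 payoff=0.0000 vs cont=2.8645 → 2.8645 [wait]  node(2,2) S=144.0543 payoff=0.0000 vs cont=0.3503 → 0.3503 [wait]  ⇒ S*(2)=-
t_1: node(1,0) S=106.5665 payoff=0.0000 vs cont=6.4134 → 6.4134 [wait]  node(1,1) S=130.2840 payoff=0.0000 vs cont=1.5086 → 1.5086 [wait]  ⇒ S*(1)=-
t_0: node(0,0) S=117.8300 payoff=0.0000 vs cont=3.7588 → 3.7588 [wait]  ⇒ S*(0)=-

price = 3.7588
boundary = - - - 87.1667 78.8343 87.1667
tree:
3.7588
6.4134 1.5086
10.6120 2.8645 0.3503
16.8833 5.3336 0.7578 0.0000
25.2157 9.6712 1.6393 0.0000 0.0000
32.7515 16.8833 3.5459 0.0000 0.0000 0.0000
39.5670 25.2157 7.6703 0.0000 0.0000 0.0000 0.0000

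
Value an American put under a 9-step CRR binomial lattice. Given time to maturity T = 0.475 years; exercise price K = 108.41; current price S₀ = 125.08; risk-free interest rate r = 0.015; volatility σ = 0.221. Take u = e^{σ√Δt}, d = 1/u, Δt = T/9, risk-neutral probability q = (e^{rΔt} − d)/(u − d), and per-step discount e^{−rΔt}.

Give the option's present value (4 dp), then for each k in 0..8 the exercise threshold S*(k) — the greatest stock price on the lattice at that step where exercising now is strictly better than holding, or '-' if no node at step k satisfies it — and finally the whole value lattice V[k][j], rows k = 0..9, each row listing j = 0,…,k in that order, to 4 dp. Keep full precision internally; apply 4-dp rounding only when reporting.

price = 1.4706
boundary = - - - - - - 92.2337 97.0375 102.0914
tree:
1.4706
2.3447 0.5816
3.6645 1.0026 0.1532
5.5913 1.7054 0.2874 0.0165
8.2852 2.8532 0.5377 0.0327 0.0000
11.8405 4.6728 1.0022 0.0649 0.0000 0.0000
16.1763 7.4380 1.8604 0.1286 0.0000 0.0000 0.0000
20.7422 11.3725 3.4376 0.2549 0.0000 0.0000 0.0000 0.0000
25.0821 16.1763 6.3186 0.5052 0.0000 0.0000 0.0000 0.0000 0.0000
29.2071 20.7422 11.3725 1.0014 0.0000 0.0000 0.0000 0.0000 0.0000 0.0000

Δt=0.05278, u=1.05208, d=0.95050, q=0.49511, disc=e^(-rΔt)=0.99921
k=9 terminal: V=max(K-S,0) → 29.2071 20.7422 11.3725 1.0014 0.0000 0.0000 0.0000 0.0000 0.0000 0.0000
k=8: j=0 S=83.3279 intr=25.0821 cont=24.9963 V=25.0821[EX]; j=1 S=92.2337 intr=16.1763 cont=16.0905 V=16.1763[EX]; j=2 S=102.0914 intr=6.3186 cont=6.2328 V=6.3186[EX]; j=3 S=113.0026 intr=0.0000 cont=0.5052 V=0.5052[hold]; j=4 S=125.0800 intr=0.0000 cont=0.0000 V=0.0000[hold]; j=5 S=138.4482 intr=0.0000 cont=0.0000 V=0.0000[hold]; j=6 S=153.2451 intr=0.0000 cont=0.0000 V=0.0000[hold]; j=7 S=169.6235 intr=0.0000 cont=0.0000 V=0.0000[hold]; j=8 S=187.7523 intr=0.0000 cont=0.0000 V=0.0000[hold]  S*(8)=102.0914
k=7: j=0 S=87.6678 intr=20.7422 cont=20.6564 V=20.7422[EX]; j=1 S=97.0375 intr=11.3725 cont=11.2867 V=11.3725[EX]; j=2 S=107.4086 intr=1.0014 cont=3.4376 V=3.4376[hold]; j=3 S=118.8880 intr=0.0000 cont=0.2549 V=0.2549[hold]; j=4 S=131.5944 intr=0.0000 cont=0.0000 V=0.0000[hold]; j=5 S=145.6589 intr=0.0000 cont=0.0000 V=0.0000[hold]; j=6 S=161.2264 intr=0.0000 cont=0.0000 V=0.0000[hold]; j=7 S=178.4578 intr=0.0000 cont=0.0000 V=0.0000[hold]  S*(7)=97.0375
k=6: j=0 S=92.2337 intr=16.1763 cont=16.0905 V=16.1763[EX]; j=1 S=102.0914 intr=6.3186 cont=7.4380 V=7.4380[hold]; j=2 S=113.0026 intr=0.0000 cont=1.8604 V=1.8604[hold]; j=3 S=125.0800 intr=0.0000 cont=0.1286 V=0.1286[hold]; j=4 S=138.4482 intr=0.0000 cont=0.0000 V=0.0000[hold]; j=5 S=153.2451 intr=0.0000 cont=0.0000 V=0.0000[hold]; j=6 S=169.6235 intr=0.0000 cont=0.0000 V=0.0000[hold]  S*(6)=92.2337
k=5: j=0 S=97.0375 intr=11.3725 cont=11.8405 V=11.8405[hold]; j=1 S=107.4086 intr=1.0014 cont=4.6728 V=4.6728[hold]; j=2 S=118.8880 intr=0.0000 cont=1.0022 V=1.0022[hold]; j=3 S=131.5944 intr=0.0000 cont=0.0649 V=0.0649[hold]; j=4 S=145.6589 intr=0.0000 cont=0.0000 V=0.0000[hold]; j=5 S=161.2264 intr=0.0000 cont=0.0000 V=0.0000[hold]  S*(5)=-
k=4: j=0 S=102.0914 intr=6.3186 cont=8.2852 V=8.2852[hold]; j=1 S=113.0026 intr=0.0000 cont=2.8532 V=2.8532[hold]; j=2 S=125.0800 intr=0.0000 cont=0.5377 V=0.5377[hold]; j=3 S=138.4482 intr=0.0000 cont=0.0327 V=0.0327[hold]; j=4 S=153.2451 intr=0.0000 cont=0.0000 V=0.0000[hold]  S*(4)=-
k=3: j=0 S=107.4086 intr=1.0014 cont=5.5913 V=5.5913[hold]; j=1 S=118.8880 intr=0.0000 cont=1.7054 V=1.7054[hold]; j=2 S=131.5944 intr=0.0000 cont=0.2874 V=0.2874[hold]; j=3 S=145.6589 intr=0.0000 cont=0.0165 V=0.0165[hold]  S*(3)=-
k=2: j=0 S=113.0026 intr=0.0000 cont=3.6645 V=3.6645[hold]; j=1 S=125.0800 intr=0.0000 cont=1.0026 V=1.0026[hold]; j=2 S=138.4482 intr=0.0000 cont=0.1532 V=0.1532[hold]  S*(2)=-
k=1: j=0 S=118.8880 intr=0.0000 cont=2.3447 V=2.3447[hold]; j=1 S=131.5944 intr=0.0000 cont=0.5816 V=0.5816[hold]  S*(1)=-
k=0: j=0 S=125.0800 intr=0.0000 cont=1.4706 V=1.4706[hold]  S*(0)=-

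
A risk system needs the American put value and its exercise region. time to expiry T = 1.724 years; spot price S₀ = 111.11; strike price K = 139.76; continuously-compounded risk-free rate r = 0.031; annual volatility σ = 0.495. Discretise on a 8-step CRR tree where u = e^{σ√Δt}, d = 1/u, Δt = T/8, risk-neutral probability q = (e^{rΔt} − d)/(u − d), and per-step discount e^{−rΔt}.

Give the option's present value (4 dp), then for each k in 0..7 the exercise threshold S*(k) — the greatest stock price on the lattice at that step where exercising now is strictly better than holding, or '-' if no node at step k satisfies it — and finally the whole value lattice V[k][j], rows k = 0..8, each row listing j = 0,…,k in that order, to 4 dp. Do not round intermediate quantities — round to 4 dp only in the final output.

price = 45.0104
boundary = - - - 55.7654 70.1716 55.7654 70.1716 88.2993
tree:
45.0104
57.1198 31.2972
70.3640 42.2371 18.7711
83.9946 55.2168 27.4501 8.7449
95.4431 69.5884 38.9681 14.1814 2.4204
104.5413 83.9946 53.3052 22.5221 4.4894 0.0000
111.7717 95.4431 69.5884 34.7596 8.3273 0.0000 0.0000
117.5176 104.5413 83.9946 51.4607 15.4459 0.0000 0.0000 0.0000
122.0840 111.7717 95.4431 69.5884 28.6500 0.0000 0.0000 0.0000 0.0000

params: Δt=0.21550 u=1.25833 d=0.79470 q=0.45726 e^(-rΔt)=0.99334
t_8 payoffs: 122.0840 111.7717 95.4431 69.5884 28.6500 0.0000 0.0000 0.0000 0.0000
t_7: node(7,0) S=22.2424 payoff=117.5176 vs cont=116.5871 → 117.5176 [stop]  node(7,1) S=35.2187 payoff=104.5413 vs cont=103.6108 → 104.5413 [stop]  node(7,2) S=55.7654 payoff=83.9946 vs cont=83.0640 → 83.9946 [stop]  node(7,3) S=88.2993 payoff=51.4607 vs cont=50.5302 → 51.4607 [stop]  node(7,4) S=139.8135 payoff=0.0000 vs cont=15.4459 → 15.4459 [wait]  node(7,5) S=221.3814 payoff=0.0000 vs cont=0.0000 → 0.0000 [wait]  node(7,6) S=350.5364 payoff=0.0000 vs cont=0.0000 → 0.0000 [wait]  node(7,7) S=555.0411 payoff=0.0000 vs cont=0.0000 → 0.0000 [wait]  ⇒ S*(7)=88.2993
t_6: node(6,0) S=27.9883 payoff=111.7717 vs cont=110.8411 → 111.7717 [stop]  node(6,1) S=44.3169 payoff=95.4431 vs cont=94.5126 → 95.4431 [stop]  node(6,2) S=70.1716 payoff=69.5884 vs cont=68.6579 → 69.5884 [stop]  node(6,3) S=111.1100 payoff=28.6500 vs cont=34.7596 → 34.7596 [wait]  node(6,4) S=175.9321 payoff=0.0000 vs cont=8.3273 → 8.3273 [wait]  node(6,5) S=278.5718 payoff=0.0000 vs cont=0.0000 → 0.0000 [wait]  node(6,6) S=441.0920 payoff=0.0000 vs cont=0.0000 → 0.0000 [wait]  ⇒ S*(6)=70.1716
t_5: node(5,0) S=35.2187 payoff=104.5413 vs cont=103.6108 → 104.5413 [stop]  node(5,1) S=55.7654 payoff=83.9946 vs cont=83.0640 → 83.9946 [stop]  node(5,2) S=88.2993 payoff=51.4607 vs cont=53.3052 → 53.3052 [wait]  node(5,3) S=139.8135 payoff=0.0000 vs cont=22.5221 → 22.5221 [wait]  node(5,4) S=221.3814 payoff=0.0000 vs cont=4.4894 → 4.4894 [wait]  node(5,5) S=350.5364 payoff=0.0000 vs cont=0.0000 → 0.0000 [wait]  ⇒ S*(5)=55.7654
t_4: node(4,0) S=44.3169 payoff=95.4431 vs cont=94.5126 → 95.4431 [stop]  node(4,1) S=70.1716 payoff=69.5884 vs cont=69.4957 → 69.5884 [stop]  node(4,2) S=111.1100 payoff=28.6500 vs cont=38.9681 → 38.9681 [wait]  node(4,3) S=175.9321 payoff=0.0000 vs cont=14.1814 → 14.1814 [wait]  node(4,4) S=278.5718 payoff=0.0000 vs cont=2.4204 → 2.4204 [wait]  ⇒ S*(4)=70.1716
t_3: node(3,0) S=55.7654 payoff=83.9946 vs cont=83.0640 → 83.9946 [stop]  node(3,1) S=88.2993 payoff=51.4607 vs cont=55.2168 → 55.2168 [wait]  node(3,2) S=139.8135 payoff=0.0000 vs cont=27.4501 → 27.4501 [wait]  node(3,3) S=221.3814 payoff=0.0000 vs cont=8.7449 → 8.7449 [wait]  ⇒ S*(3)=55.7654
t_2: node(2,0) S=70.1716 payoff=69.5884 vs cont=70.3640 → 70.3640 [wait]  node(2,1) S=111.1100 payoff=28.6500 vs cont=42.2371 → 42.2371 [wait]  node(2,2) S=175.9321 payoff=0.0000 vs cont=18.7711 → 18.7711 [wait]  ⇒ S*(2)=-
t_1: node(1,0) S=88.2993 payoff=51.4607 vs cont=57.1198 → 57.1198 [wait]  node(1,1) S=139.8135 payoff=0.0000 vs cont=31.2972 → 31.2972 [wait]  ⇒ S*(1)=-
t_0: node(0,0) S=111.1100 payoff=28.6500 vs cont=45.0104 → 45.0104 [wait]  ⇒ S*(0)=-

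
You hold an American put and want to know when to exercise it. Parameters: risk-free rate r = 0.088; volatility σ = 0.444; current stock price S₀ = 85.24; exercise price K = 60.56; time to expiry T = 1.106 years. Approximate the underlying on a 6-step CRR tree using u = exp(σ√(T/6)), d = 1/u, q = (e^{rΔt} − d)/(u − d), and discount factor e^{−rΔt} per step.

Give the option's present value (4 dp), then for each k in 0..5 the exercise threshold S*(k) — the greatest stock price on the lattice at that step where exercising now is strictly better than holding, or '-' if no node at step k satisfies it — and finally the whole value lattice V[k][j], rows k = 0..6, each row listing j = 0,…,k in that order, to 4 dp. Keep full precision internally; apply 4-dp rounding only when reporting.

Δt=0.18433, u=1.21001, d=0.82644, q=0.49512, disc=e^(-rΔt)=0.98391
k=6 terminal: V=max(K-S,0) → 33.4010 20.7960 2.3407 0.0000 0.0000 0.0000 0.0000
k=5: j=0 S=32.8626 intr=27.6974 cont=26.7230 V=27.6974[EX]; j=1 S=48.1148 intr=12.4452 cont=11.4708 V=12.4452[EX]; j=2 S=70.4458 intr=0.0000 cont=1.1628 V=1.1628[hold]; j=3 S=103.1411 intr=0.0000 cont=0.0000 V=0.0000[hold]; j=4 S=151.0110 intr=0.0000 cont=0.0000 V=0.0000[hold]; j=5 S=221.0982 intr=0.0000 cont=0.0000 V=0.0000[hold]  S*(5)=48.1148
k=4: j=0 S=39.7640 intr=20.7960 cont=19.8216 V=20.7960[EX]; j=1 S=58.2193 intr=2.3407 cont=6.7487 V=6.7487[hold]; j=2 S=85.2400 intr=0.0000 cont=0.5776 V=0.5776[hold]; j=3 S=124.8016 intr=0.0000 cont=0.0000 V=0.0000[hold]; j=4 S=182.7245 intr=0.0000 cont=0.0000 V=0.0000[hold]  S*(4)=39.7640
k=3: j=0 S=48.1148 intr=12.4452 cont=13.6181 V=13.6181[hold]; j=1 S=70.4458 intr=0.0000 cont=3.6338 V=3.6338[hold]; j=2 S=103.1411 intr=0.0000 cont=0.2869 V=0.2869[hold]; j=3 S=151.0110 intr=0.0000 cont=0.0000 V=0.0000[hold]  S*(3)=-
k=2: j=0 S=58.2193 intr=2.3407 cont=8.5351 V=8.5351[hold]; j=1 S=85.2400 intr=0.0000 cont=1.9449 V=1.9449[hold]; j=2 S=124.8016 intr=0.0000 cont=0.1425 V=0.1425[hold]  S*(2)=-
k=1: j=0 S=70.4458 intr=0.0000 cont=5.1873 V=5.1873[hold]; j=1 S=103.1411 intr=0.0000 cont=1.0356 V=1.0356[hold]  S*(1)=-
k=0: j=0 S=85.2400 intr=0.0000 cont=3.0813 V=3.0813[hold]  S*(0)=-

price = 3.0813
boundary = - - - - 39.7640 48.1148
tree:
3.0813
5.1873 1.0356
8.5351 1.9449 0.1425
13.6181 3.6338 0.2869 0.0000
20.7960 6.7487 0.5776 0.0000 0.0000
27.6974 12.4452 1.1628 0.0000 0.0000 0.0000
33.4010 20.7960 2.3407 0.0000 0.0000 0.0000 0.0000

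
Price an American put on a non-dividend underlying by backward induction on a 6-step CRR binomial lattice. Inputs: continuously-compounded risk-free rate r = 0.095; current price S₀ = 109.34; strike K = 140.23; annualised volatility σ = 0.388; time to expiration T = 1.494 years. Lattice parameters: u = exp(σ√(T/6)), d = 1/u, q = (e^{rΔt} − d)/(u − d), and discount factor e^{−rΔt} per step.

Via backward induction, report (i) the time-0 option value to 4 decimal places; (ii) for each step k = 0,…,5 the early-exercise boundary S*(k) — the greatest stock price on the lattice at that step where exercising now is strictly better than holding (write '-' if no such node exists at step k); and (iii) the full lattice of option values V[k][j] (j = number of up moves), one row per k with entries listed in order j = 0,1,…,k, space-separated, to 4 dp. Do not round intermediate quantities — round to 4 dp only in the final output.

price = 34.3130
boundary = - 90.0937 74.2352 90.0937 74.2352 90.0937
tree:
34.3130
50.1363 20.9031
65.9948 33.0244 10.3795
79.0618 50.1363 18.3319 3.3197
89.8288 65.9948 31.1973 6.9824 0.0000
98.7005 79.0618 50.1363 14.6863 0.0000 0.0000
106.0106 89.8288 65.9948 30.8900 0.0000 0.0000 0.0000

Δt=0.24900, u=1.21362, d=0.82398, q=0.51318, disc=e^(-rΔt)=0.97662
k=6 terminal: V=max(K-S,0) → 106.0106 89.8288 65.9948 30.8900 0.0000 0.0000 0.0000
k=5: j=0 S=41.5295 intr=98.7005 cont=95.4223 V=98.7005[EX]; j=1 S=61.1682 intr=79.0618 cont=75.7836 V=79.0618[EX]; j=2 S=90.0937 intr=50.1363 cont=46.8580 V=50.1363[EX]; j=3 S=132.6977 intr=7.5323 cont=14.6863 V=14.6863[hold]; j=4 S=195.4485 intr=0.0000 cont=0.0000 V=0.0000[hold]; j=5 S=287.8733 intr=0.0000 cont=0.0000 V=0.0000[hold]  S*(5)=90.0937
k=4: j=0 S=50.4012 intr=89.8288 cont=86.5505 V=89.8288[EX]; j=1 S=74.2352 intr=65.9948 cont=62.7165 V=65.9948[EX]; j=2 S=109.3400 intr=30.8900 cont=31.1973 V=31.1973[hold]; j=3 S=161.0453 intr=0.0000 cont=6.9824 V=6.9824[hold]; j=4 S=237.2012 intr=0.0000 cont=0.0000 V=0.0000[hold]  S*(4)=74.2352
k=3: j=0 S=61.1682 intr=79.0618 cont=75.7836 V=79.0618[EX]; j=1 S=90.0937 intr=50.1363 cont=47.0120 V=50.1363[EX]; j=2 S=132.6977 intr=7.5323 cont=18.3319 V=18.3319[hold]; j=3 S=195.4485 intr=0.0000 cont=3.3197 V=3.3197[hold]  S*(3)=90.0937
k=2: j=0 S=74.2352 intr=65.9948 cont=62.7165 V=65.9948[EX]; j=1 S=109.3400 intr=30.8900 cont=33.0244 V=33.0244[hold]; j=2 S=161.0453 intr=0.0000 cont=10.3795 V=10.3795[hold]  S*(2)=74.2352
k=1: j=0 S=90.0937 intr=50.1363 cont=47.9278 V=50.1363[EX]; j=1 S=132.6977 intr=7.5323 cont=20.9031 V=20.9031[hold]  S*(1)=90.0937
k=0: j=0 S=109.3400 intr=30.8900 cont=34.3130 V=34.3130[hold]  S*(0)=-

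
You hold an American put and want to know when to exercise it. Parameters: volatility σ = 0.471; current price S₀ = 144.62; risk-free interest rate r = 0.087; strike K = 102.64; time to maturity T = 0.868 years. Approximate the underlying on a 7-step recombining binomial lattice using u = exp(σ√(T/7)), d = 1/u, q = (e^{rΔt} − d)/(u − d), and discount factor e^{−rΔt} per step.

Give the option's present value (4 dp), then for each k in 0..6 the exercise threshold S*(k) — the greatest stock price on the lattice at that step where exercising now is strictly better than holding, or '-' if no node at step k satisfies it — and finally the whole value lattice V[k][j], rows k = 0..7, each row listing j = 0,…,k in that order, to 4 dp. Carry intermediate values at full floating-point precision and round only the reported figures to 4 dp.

price = 5.1709
boundary = - - - - - 63.1068 74.4915
tree:
5.1709
8.2799 2.0645
12.9329 3.6425 0.4753
19.5877 6.3248 0.9443 0.0000
28.5325 10.7541 1.8761 0.0000 0.0000
39.5332 17.7667 3.7271 0.0000 0.0000 0.0000
49.1779 28.1485 7.4044 0.0000 0.0000 0.0000 0.0000
57.3486 39.5332 14.7100 0.0000 0.0000 0.0000 0.0000 0.0000

params: Δt=0.12400 u=1.18040 d=0.84717 q=0.49118 e^(-rΔt)=0.98927
t_7 payoffs: 57.3486 39.5332 14.7100 0.0000 0.0000 0.0000 0.0000 0.0000
t_6: node(6,0) S=53.4621 payoff=49.1779 vs cont=48.0766 → 49.1779 [stop]  node(6,1) S=74.4915 payoff=28.1485 vs cont=27.0472 → 28.1485 [stop]  node(6,2) S=103.7929 payoff=0.0000 vs cont=7.4044 → 7.4044 [wait]  node(6,3) S=144.6200 payoff=0.0000 vs cont=0.0000 → 0.0000 [wait]  node(6,4) S=201.5066 payoff=0.0000 vs cont=0.0000 → 0.0000 [wait]  node(6,5) S=280.7696 payoff=0.0000 vs cont=0.0000 → 0.0000 [wait]  node(6,6) S=391.2109 payoff=0.0000 vs cont=0.0000 → 0.0000 [wait]  ⇒ S*(6)=74.4915
t_5: node(5,0) S=63.1068 payoff=39.5332 vs cont=38.4319 → 39.5332 [stop]  node(5,1) S=87.9300 payoff=14.7100 vs cont=17.7667 → 17.7667 [wait]  node(5,2) S=122.5174 payoff=0.0000 vs cont=3.7271 → 3.7271 [wait]  node(5,3) S=170.7099 payoff=0.0000 vs cont=0.0000 → 0.0000 [wait]  node(5,4) S=237.8590 payoff=0.0000 vs cont=0.0000 → 0.0000 [wait]  node(5,5) S=331.4214 payoff=0.0000 vs cont=0.0000 → 0.0000 [wait]  ⇒ S*(5)=63.1068
t_4: node(4,0) S=74.4915 payoff=28.1485 vs cont=28.5325 → 28.5325 [wait]  node(4,1) S=103.7929 payoff=0.0000 vs cont=10.7541 → 10.7541 [wait]  node(4,2) S=144.6200 payoff=0.0000 vs cont=1.8761 → 1.8761 [wait]  node(4,3) S=201.5066 payoff=0.0000 vs cont=0.0000 → 0.0000 [wait]  node(4,4) S=280.7696 payoff=0.0000 vs cont=0.0000 → 0.0000 [wait]  ⇒ S*(4)=-
t_3: node(3,0) S=87.9300 payoff=14.7100 vs cont=19.5877 → 19.5877 [wait]  node(3,1) S=122.5174 payoff=0.0000 vs cont=6.3248 → 6.3248 [wait]  node(3,2) S=170.7099 payoff=0.0000 vs cont=0.9443 → 0.9443 [wait]  node(3,3) S=237.8590 payoff=0.0000 vs cont=0.0000 → 0.0000 [wait]  ⇒ S*(3)=-
t_2: node(2,0) S=103.7929 payoff=0.0000 vs cont=12.9329 → 12.9329 [wait]  node(2,1) S=144.6200 payoff=0.0000 vs cont=3.6425 → 3.6425 [wait]  node(2,2) S=201.5066 payoff=0.0000 vs cont=0.4753 → 0.4753 [wait]  ⇒ S*(2)=-
t_1: node(1,0) S=122.5174 payoff=0.0000 vs cont=8.2799 → 8.2799 [wait]  node(1,1) S=170.7099 payoff=0.0000 vs cont=2.0645 → 2.0645 [wait]  ⇒ S*(1)=-
t_0: node(0,0) S=144.6200 payoff=0.0000 vs cont=5.1709 → 5.1709 [wait]  ⇒ S*(0)=-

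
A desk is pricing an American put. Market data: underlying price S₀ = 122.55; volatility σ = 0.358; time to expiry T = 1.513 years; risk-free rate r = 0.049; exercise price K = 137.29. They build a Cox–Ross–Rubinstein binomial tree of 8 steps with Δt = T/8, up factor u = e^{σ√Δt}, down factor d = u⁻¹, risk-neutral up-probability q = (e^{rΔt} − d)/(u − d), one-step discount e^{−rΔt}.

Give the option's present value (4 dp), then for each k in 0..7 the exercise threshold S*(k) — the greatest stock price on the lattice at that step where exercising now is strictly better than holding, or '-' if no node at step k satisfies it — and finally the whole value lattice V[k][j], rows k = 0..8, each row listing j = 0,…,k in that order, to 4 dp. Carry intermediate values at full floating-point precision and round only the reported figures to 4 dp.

Δt=0.18912  u=1.16846  d=0.85583  q=0.49094  discount=0.99078
step 8 (expiry): payoffs max(K−S,0) = 102.0209 89.1369 71.5463 47.5298 14.7400 0.0000 0.0000 0.0000 0.0000
step 7: (k=7,j=0): S=41.2107, (K−S)⁺=96.0793, hold=94.8129 ⇒ V=96.0793 exercise | (k=7,j=1): S=56.2651, (K−S)⁺=81.0249, hold=79.7585 ⇒ V=81.0249 exercise | (k=7,j=2): S=76.8190, (K−S)⁺=60.4710, hold=59.2045 ⇒ V=60.4710 exercise | (k=7,j=3): S=104.8814, (K−S)⁺=32.4086, hold=31.1422 ⇒ V=32.4086 exercise | (k=7,j=4): S=143.1951, (K−S)⁺=0.0000, hold=7.4344 ⇒ V=7.4344 continue | (k=7,j=5): S=195.5049, (K−S)⁺=0.0000, hold=0.0000 ⇒ V=0.0000 continue | (k=7,j=6): S=266.9238, (K−S)⁺=0.0000, hold=0.0000 ⇒ V=0.0000 continue | (k=7,j=7): S=364.4324, (K−S)⁺=0.0000, hold=0.0000 ⇒ V=0.0000 continue  boundary S*=104.8814
step 6: (k=6,j=0): S=48.1531, (K−S)⁺=89.1369, hold=87.8705 ⇒ V=89.1369 exercise | (k=6,j=1): S=65.7437, (K−S)⁺=71.5463, hold=70.2799 ⇒ V=71.5463 exercise | (k=6,j=2): S=89.7602, (K−S)⁺=47.5298, hold=46.2634 ⇒ V=47.5298 exercise | (k=6,j=3): S=122.5500, (K−S)⁺=14.7400, hold=19.9620 ⇒ V=19.9620 continue | (k=6,j=4): S=167.3181, (K−S)⁺=0.0000, hold=3.7497 ⇒ V=3.7497 continue | (k=6,j=5): S=228.4402, (K−S)⁺=0.0000, hold=0.0000 ⇒ V=0.0000 continue | (k=6,j=6): S=311.8905, (K−S)⁺=0.0000, hold=0.0000 ⇒ V=0.0000 continue  boundary S*=89.7602
step 5: (k=5,j=0): S=56.2651, (K−S)⁺=81.0249, hold=79.7585 ⇒ V=81.0249 exercise | (k=5,j=1): S=76.8190, (K−S)⁺=60.4710, hold=59.2045 ⇒ V=60.4710 exercise | (k=5,j=2): S=104.8814, (K−S)⁺=32.4086, hold=33.6822 ⇒ V=33.6822 continue | (k=5,j=3): S=143.1951, (K−S)⁺=0.0000, hold=11.8921 ⇒ V=11.8921 continue | (k=5,j=4): S=195.5049, (K−S)⁺=0.0000, hold=1.8912 ⇒ V=1.8912 continue | (k=5,j=5): S=266.9238, (K−S)⁺=0.0000, hold=0.0000 ⇒ V=0.0000 continue  boundary S*=76.8190
step 4: (k=4,j=0): S=65.7437, (K−S)⁺=71.5463, hold=70.2799 ⇒ V=71.5463 exercise | (k=4,j=1): S=89.7602, (K−S)⁺=47.5298, hold=46.8829 ⇒ V=47.5298 exercise | (k=4,j=2): S=122.5500, (K−S)⁺=14.7400, hold=22.7726 ⇒ V=22.7726 continue | (k=4,j=3): S=167.3181, (K−S)⁺=0.0000, hold=6.9179 ⇒ V=6.9179 continue | (k=4,j=4): S=228.4402, (K−S)⁺=0.0000, hold=0.9539 ⇒ V=0.9539 continue  boundary S*=89.7602
step 3: (k=3,j=0): S=76.8190, (K−S)⁺=60.4710, hold=59.2045 ⇒ V=60.4710 exercise | (k=3,j=1): S=104.8814, (K−S)⁺=32.4086, hold=35.0493 ⇒ V=35.0493 continue | (k=3,j=2): S=143.1951, (K−S)⁺=0.0000, hold=14.8507 ⇒ V=14.8507 continue | (k=3,j=3): S=195.5049, (K−S)⁺=0.0000, hold=3.9531 ⇒ V=3.9531 continue  boundary S*=76.8190
step 2: (k=2,j=0): S=89.7602, (K−S)⁺=47.5298, hold=47.5479 ⇒ V=47.5479 continue | (k=2,j=1): S=122.5500, (K−S)⁺=14.7400, hold=24.9013 ⇒ V=24.9013 continue | (k=2,j=2): S=167.3181, (K−S)⁺=0.0000, hold=9.4131 ⇒ V=9.4131 continue  boundary S*=-
step 1: (k=1,j=0): S=104.8814, (K−S)⁺=32.4086, hold=36.0938 ⇒ V=36.0938 continue | (k=1,j=1): S=143.1951, (K−S)⁺=0.0000, hold=17.1380 ⇒ V=17.1380 continue  boundary S*=-
step 0: (k=0,j=0): S=122.5500, (K−S)⁺=14.7400, hold=26.5406 ⇒ V=26.5406 continue  boundary S*=-

price = 26.5406
boundary = - - - 76.8190 89.7602 76.8190 89.7602 104.8814
tree:
26.5406
36.0938 17.1380
47.5479 24.9013 9.4131
60.4710 35.0493 14.8507 3.9531
71.5463 47.5298 22.7726 6.9179 0.9539
81.0249 60.4710 33.6822 11.8921 1.8912 0.0000
89.1369 71.5463 47.5298 19.9620 3.7497 0.0000 0.0000
96.0793 81.0249 60.4710 32.4086 7.4344 0.0000 0.0000 0.0000
102.0209 89.1369 71.5463 47.5298 14.7400 0.0000 0.0000 0.0000 0.0000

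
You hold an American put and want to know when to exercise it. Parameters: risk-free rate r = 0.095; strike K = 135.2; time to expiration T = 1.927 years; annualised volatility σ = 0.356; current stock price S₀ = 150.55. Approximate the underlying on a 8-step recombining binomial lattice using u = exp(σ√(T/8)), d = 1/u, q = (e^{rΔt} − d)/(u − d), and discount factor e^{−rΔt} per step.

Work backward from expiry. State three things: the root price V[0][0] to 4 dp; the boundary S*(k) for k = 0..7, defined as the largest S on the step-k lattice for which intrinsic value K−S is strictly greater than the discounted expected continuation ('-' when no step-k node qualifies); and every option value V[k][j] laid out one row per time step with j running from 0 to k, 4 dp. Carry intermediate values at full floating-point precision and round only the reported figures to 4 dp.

price = 12.9051
boundary = - - - 89.1332 74.8443 89.1332 106.1499 89.1332
tree:
12.9051
20.3315 6.6857
31.1130 11.3729 2.6957
46.0668 18.8167 5.0696 0.6443
60.3557 30.0807 9.3499 1.3800 0.0000
72.3539 46.0668 16.7947 2.9560 0.0000 0.0000
82.4287 60.3557 29.0501 6.3317 0.0000 0.0000 0.0000
90.8884 72.3539 46.0668 13.5623 0.0000 0.0000 0.0000 0.0000
97.9920 82.4287 60.3557 29.0501 0.0000 0.0000 0.0000 0.0000 0.0000

params: Δt=0.24088 u=1.19091 d=0.83969 q=0.52233 e^(-rΔt)=0.97738
t_8 payoffs: 97.9920 82.4287 60.3557 29.0501 0.0000 0.0000 0.0000 0.0000 0.0000
t_7: node(7,0) S=44.3116 payoff=90.8884 vs cont=87.8297 → 90.8884 [stop]  node(7,1) S=62.8461 payoff=72.3539 vs cont=69.2952 → 72.3539 [stop]  node(7,2) S=89.1332 payoff=46.0668 vs cont=43.0082 → 46.0668 [stop]  node(7,3) S=126.4155 payoff=8.7845 vs cont=13.5623 → 13.5623 [wait]  node(7,4) S=179.2921 payoff=0.0000 vs cont=0.0000 → 0.0000 [wait]  node(7,5) S=254.2859 payoff=0.0000 vs cont=0.0000 → 0.0000 [wait]  node(7,6) S=360.6478 payoff=0.0000 vs cont=0.0000 → 0.0000 [wait]  node(7,7) S=511.4984 payoff=0.0000 vs cont=0.0000 → 0.0000 [wait]  ⇒ S*(7)=89.1332
t_6: node(6,0) S=52.7713 payoff=82.4287 vs cont=79.3700 → 82.4287 [stop]  node(6,1) S=74.8443 payoff=60.3557 vs cont=57.2970 → 60.3557 [stop]  node(6,2) S=106.1499 payoff=29.0501 vs cont=28.4305 → 29.0501 [stop]  node(6,3) S=150.5500 payoff=0.0000 vs cont=6.3317 → 6.3317 [wait]  node(6,4) S=213.5216 payoff=0.0000 vs cont=0.0000 → 0.0000 [wait]  node(6,5) S=302.8327 payoff=0.0000 vs cont=0.0000 → 0.0000 [wait]  node(6,6) S=429.5006 payoff=0.0000 vs cont=0.0000 → 0.0000 [wait]  ⇒ S*(6)=106.1499
t_5: node(5,0) S=62.8461 payoff=72.3539 vs cont=69.2952 → 72.3539 [stop]  node(5,1) S=89.1332 payoff=46.0668 vs cont=43.0082 → 46.0668 [stop]  node(5,2) S=126.4155 payoff=8.7845 vs cont=16.7947 → 16.7947 [wait]  node(5,3) S=179.2921 payoff=0.0000 vs cont=2.9560 → 2.9560 [wait]  node(5,4) S=254.2859 payoff=0.0000 vs cont=0.0000 → 0.0000 [wait]  node(5,5) S=360.6478 payoff=0.0000 vs cont=0.0000 → 0.0000 [wait]  ⇒ S*(5)=89.1332
t_4: node(4,0) S=74.8443 payoff=60.3557 vs cont=57.2970 → 60.3557 [stop]  node(4,1) S=106.1499 payoff=29.0501 vs cont=30.0807 → 30.0807 [wait]  node(4,2) S=150.5500 payoff=0.0000 vs cont=9.3499 → 9.3499 [wait]  node(4,3) S=213.5216 payoff=0.0000 vs cont=1.3800 → 1.3800 [wait]  node(4,4) S=302.8327 payoff=0.0000 vs cont=0.0000 → 0.0000 [wait]  ⇒ S*(4)=74.8443
t_3: node(3,0) S=89.1332 payoff=46.0668 vs cont=43.5344 → 46.0668 [stop]  node(3,1) S=126.4155 payoff=8.7845 vs cont=18.8167 → 18.8167 [wait]  node(3,2) S=179.2921 payoff=0.0000 vs cont=5.0696 → 5.0696 [wait]  node(3,3) S=254.2859 payoff=0.0000 vs cont=0.6443 → 0.6443 [wait]  ⇒ S*(3)=89.1332
t_2: node(2,0) S=106.1499 payoff=29.0501 vs cont=31.1130 → 31.1130 [wait]  node(2,1) S=150.5500 payoff=0.0000 vs cont=11.3729 → 11.3729 [wait]  node(2,2) S=213.5216 payoff=0.0000 vs cont=2.6957 → 2.6957 [wait]  ⇒ S*(2)=-
t_1: node(1,0) S=126.4155 payoff=8.7845 vs cont=20.3315 → 20.3315 [wait]  node(1,1) S=179.2921 payoff=0.0000 vs cont=6.6857 → 6.6857 [wait]  ⇒ S*(1)=-
t_0: node(0,0) S=150.5500 payoff=0.0000 vs cont=12.9051 → 12.9051 [wait]  ⇒ S*(0)=-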